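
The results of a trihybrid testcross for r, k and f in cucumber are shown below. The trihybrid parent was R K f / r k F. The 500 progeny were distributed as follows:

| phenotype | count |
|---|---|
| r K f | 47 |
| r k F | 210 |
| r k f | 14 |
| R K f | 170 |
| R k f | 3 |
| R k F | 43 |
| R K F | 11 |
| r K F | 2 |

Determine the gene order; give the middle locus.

The two rarest classes, R k f and r K F, are the double crossovers. Comparing them with the parentals, only the k allele has switched, so k is the middle locus and the order is r – k – f.

k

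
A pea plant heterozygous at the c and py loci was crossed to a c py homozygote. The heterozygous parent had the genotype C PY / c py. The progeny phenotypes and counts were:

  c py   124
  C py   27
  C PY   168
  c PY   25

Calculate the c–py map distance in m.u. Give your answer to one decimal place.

15.1 m.u.

The recombinant classes are C py and c PY: 27 + 25 = 52.
Recombination frequency = 52/344 = 0.1512 ≈ 15.1%, i.e. 15.1 m.u.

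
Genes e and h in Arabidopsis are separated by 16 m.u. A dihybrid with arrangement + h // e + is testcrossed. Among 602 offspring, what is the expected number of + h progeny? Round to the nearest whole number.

253

A map distance of 16 m.u. corresponds to a recombination frequency of 0.160.
The F1 is + h / e +, so + h is a parental gamete class with expected frequency (1 − r)/2 = 0.840/2 = 0.4200.
Expected number = 0.4200 × 602 = 252.84 ≈ 253.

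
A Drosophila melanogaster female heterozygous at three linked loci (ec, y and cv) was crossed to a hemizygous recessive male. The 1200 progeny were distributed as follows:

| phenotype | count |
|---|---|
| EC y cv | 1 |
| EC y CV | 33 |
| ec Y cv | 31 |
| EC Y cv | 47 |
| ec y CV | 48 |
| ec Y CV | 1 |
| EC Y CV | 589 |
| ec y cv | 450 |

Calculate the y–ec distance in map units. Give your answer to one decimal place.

5.5 map units

The two most frequent reciprocal classes, ec y cv and EC Y CV, are the parental types, so the F1 was ec y cv / EC Y CV.
The two rarest classes, EC y cv and ec Y CV, are the double crossovers. Comparing them with the parentals, only the ec allele has switched, so ec is the middle locus and the order is cv – ec – y.
Crossovers in the ec–y interval produce the single-crossover classes ec Y cv and EC y CV (31 + 33 = 64) plus the double crossovers (2).
RF(ec–y) = (64 + 2) / 1200 = 66/1200 = 0.0550 → 5.5 map units.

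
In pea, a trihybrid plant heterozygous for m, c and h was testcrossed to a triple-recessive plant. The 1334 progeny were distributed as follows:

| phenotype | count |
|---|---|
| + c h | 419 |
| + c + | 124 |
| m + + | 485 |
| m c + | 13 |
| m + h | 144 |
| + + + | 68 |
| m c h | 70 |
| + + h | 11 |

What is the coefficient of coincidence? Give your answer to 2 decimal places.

The two most frequent reciprocal classes, m + + and + c h, are the parental types, so the F1 was m + + / + c h.
The two rarest classes, m c + and + + h, are the double crossovers. Comparing them with the parentals, only the c allele has switched, so c is the middle locus and the order is m – c – h.
m–c: (138 + 24)/1334 = 0.1214; c–h: (268 + 24)/1334 = 0.2189.
Expected DCO frequency = 0.1214 × 0.2189 ≈ 0.02657; observed = 24/1334 ≈ 0.01799.
Coefficient of coincidence = 0.01799/0.02657 ≈ 0.68.

0.68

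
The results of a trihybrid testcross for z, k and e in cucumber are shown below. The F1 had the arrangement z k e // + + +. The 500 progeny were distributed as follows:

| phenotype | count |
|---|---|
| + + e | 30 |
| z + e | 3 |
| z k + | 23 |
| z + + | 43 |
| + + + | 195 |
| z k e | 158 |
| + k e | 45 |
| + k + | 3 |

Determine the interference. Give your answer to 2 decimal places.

The two rarest classes, z + e and + k +, are the double crossovers. Comparing them with the parentals, only the k allele has switched, so k is the middle locus and the order is e – k – z.
e–k: (53 + 6)/500 = 0.1180; k–z: (88 + 6)/500 = 0.1880.
Expected DCO frequency = 0.1180 × 0.1880 ≈ 0.02218; observed = 6/500 ≈ 0.01200.
Coefficient of coincidence = 0.01200/0.02218 ≈ 0.54; interference = 1 − 0.54 = 0.46.

0.46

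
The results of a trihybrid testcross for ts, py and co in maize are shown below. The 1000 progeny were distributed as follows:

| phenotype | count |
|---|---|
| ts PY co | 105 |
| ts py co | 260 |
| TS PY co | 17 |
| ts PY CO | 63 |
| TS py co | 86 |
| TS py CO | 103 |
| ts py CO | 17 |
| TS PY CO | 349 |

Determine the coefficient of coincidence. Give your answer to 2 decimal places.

0.77

The two most frequent reciprocal classes, TS PY CO and ts py co, are the parental types, so the F1 was TS PY CO / ts py co.
The two rarest classes, TS PY co and ts py CO, are the double crossovers. Comparing them with the parentals, only the co allele has switched, so co is the middle locus and the order is py – co – ts.
py–co: (208 + 34)/1000 = 0.2420; co–ts: (149 + 34)/1000 = 0.1830.
Expected DCO frequency = 0.2420 × 0.1830 ≈ 0.04429; observed = 34/1000 ≈ 0.03400.
Coefficient of coincidence = 0.03400/0.04429 ≈ 0.77.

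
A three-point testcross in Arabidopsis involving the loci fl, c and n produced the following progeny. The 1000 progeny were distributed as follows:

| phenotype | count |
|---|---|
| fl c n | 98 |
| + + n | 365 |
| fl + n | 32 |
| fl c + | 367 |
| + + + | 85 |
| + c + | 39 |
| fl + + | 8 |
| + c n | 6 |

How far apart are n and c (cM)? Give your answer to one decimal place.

The two most frequent reciprocal classes, fl c + and + + n, are the parental types, so the F1 was fl c + / + + n.
The two rarest classes, fl + + and + c n, are the double crossovers. Comparing them with the parentals, only the c allele has switched, so c is the middle locus and the order is fl – c – n.
Crossovers in the c–n interval produce the single-crossover classes fl c n and + + + (98 + 85 = 183) plus the double crossovers (14).
RF(c–n) = (183 + 14) / 1000 = 197/1000 = 0.1970 → 19.7 cM.

19.7 cM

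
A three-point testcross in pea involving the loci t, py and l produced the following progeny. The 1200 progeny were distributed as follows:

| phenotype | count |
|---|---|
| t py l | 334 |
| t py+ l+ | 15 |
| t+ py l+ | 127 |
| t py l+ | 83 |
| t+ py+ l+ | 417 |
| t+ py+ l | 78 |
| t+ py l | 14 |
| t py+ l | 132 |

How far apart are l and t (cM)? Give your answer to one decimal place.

15.8 cM

The two most frequent reciprocal classes, t py l and t+ py+ l+, are the parental types, so the F1 was t py l / t+ py+ l+.
The two rarest classes, t+ py l and t py+ l+, are the double crossovers. Comparing them with the parentals, only the t allele has switched, so t is the middle locus and the order is l – t – py.
Crossovers in the l–t interval produce the single-crossover classes t py l+ and t+ py+ l (83 + 78 = 161) plus the double crossovers (29).
RF(l–t) = (161 + 29) / 1200 = 190/1200 = 0.1583 → 15.8 cM.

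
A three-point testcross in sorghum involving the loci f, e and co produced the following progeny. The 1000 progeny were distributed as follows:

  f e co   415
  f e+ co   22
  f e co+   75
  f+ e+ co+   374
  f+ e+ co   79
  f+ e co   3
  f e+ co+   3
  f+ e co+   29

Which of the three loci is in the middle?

The two most frequent reciprocal classes, f+ e+ co+ and f e co, are the parental types, so the F1 was f+ e+ co+ / f e co.
The two rarest classes, f e+ co+ and f+ e co, are the double crossovers. Comparing them with the parentals, only the f allele has switched, so f is the middle locus and the order is e – f – co.

f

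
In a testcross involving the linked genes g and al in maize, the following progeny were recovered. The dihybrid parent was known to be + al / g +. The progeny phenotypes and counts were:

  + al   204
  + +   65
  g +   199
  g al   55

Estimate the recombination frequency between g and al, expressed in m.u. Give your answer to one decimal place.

22.9 m.u.

The recombinant classes are + + and g al: 65 + 55 = 120.
Recombination frequency = 120/523 = 0.2294 ≈ 22.9%, i.e. 22.9 m.u.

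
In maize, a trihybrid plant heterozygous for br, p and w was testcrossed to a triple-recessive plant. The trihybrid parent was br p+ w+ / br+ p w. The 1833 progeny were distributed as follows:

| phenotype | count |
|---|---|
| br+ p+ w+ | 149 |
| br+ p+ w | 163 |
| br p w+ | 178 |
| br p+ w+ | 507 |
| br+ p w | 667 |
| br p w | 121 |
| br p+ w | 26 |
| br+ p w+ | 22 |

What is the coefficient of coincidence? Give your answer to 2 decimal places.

The two rarest classes, br p+ w and br+ p w+, are the double crossovers. Comparing them with the parentals, only the w allele has switched, so w is the middle locus and the order is br – w – p.
br–w: (270 + 48)/1833 = 0.1735; w–p: (341 + 48)/1833 = 0.2122.
Expected DCO frequency = 0.1735 × 0.2122 ≈ 0.03682; observed = 48/1833 ≈ 0.02619.
Coefficient of coincidence = 0.02619/0.03682 ≈ 0.71.

0.71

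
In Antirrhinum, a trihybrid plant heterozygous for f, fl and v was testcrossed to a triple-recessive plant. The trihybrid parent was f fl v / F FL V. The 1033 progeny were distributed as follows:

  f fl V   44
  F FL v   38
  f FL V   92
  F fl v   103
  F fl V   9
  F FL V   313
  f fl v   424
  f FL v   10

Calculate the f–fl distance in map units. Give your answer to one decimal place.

The two rarest classes, f FL v and F fl V, are the double crossovers. Comparing them with the parentals, only the fl allele has switched, so fl is the middle locus and the order is v – fl – f.
Crossovers in the fl–f interval produce the single-crossover classes F fl v and f FL V (103 + 92 = 195) plus the double crossovers (19).
RF(fl–f) = (195 + 19) / 1033 = 214/1033 = 0.2072 → 20.7 map units.

20.7 map units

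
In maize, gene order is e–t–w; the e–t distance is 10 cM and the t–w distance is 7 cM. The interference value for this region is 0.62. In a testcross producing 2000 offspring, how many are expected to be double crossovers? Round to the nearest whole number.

Map distances give recombination frequencies of 0.100 and 0.070 for the two intervals.
With interference 0.62 (so coincidence = 0.38), expected double-crossover frequency = 0.100 × 0.070 × 0.38 = 0.00266.
Expected number = 0.00266 × 2000 = 5.32 ≈ 5.

5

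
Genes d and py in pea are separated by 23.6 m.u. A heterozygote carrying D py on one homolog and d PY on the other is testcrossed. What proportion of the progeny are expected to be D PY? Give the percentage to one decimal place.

A map distance of 23.6 m.u. corresponds to a recombination frequency of 0.236.
The F1 is D py / d PY, so D PY is a recombinant gamete class with expected frequency r/2 = 0.236/2 = 0.1180.
That is 0.1180 = 11.8% of the progeny.

11.8%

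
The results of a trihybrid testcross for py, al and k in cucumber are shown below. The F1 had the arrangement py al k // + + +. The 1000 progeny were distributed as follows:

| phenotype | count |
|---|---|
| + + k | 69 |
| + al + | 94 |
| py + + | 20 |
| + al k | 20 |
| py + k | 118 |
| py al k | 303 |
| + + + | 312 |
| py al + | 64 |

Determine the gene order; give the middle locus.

The two rarest classes, + al k and py + +, are the double crossovers. Comparing them with the parentals, only the py allele has switched, so py is the middle locus and the order is al – py – k.

py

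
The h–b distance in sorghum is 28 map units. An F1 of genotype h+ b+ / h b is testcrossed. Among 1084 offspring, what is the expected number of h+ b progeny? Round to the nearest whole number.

152

A map distance of 28 map units corresponds to a recombination frequency of 0.280.
The F1 is h+ b+ / h b, so h+ b is a recombinant gamete class with expected frequency r/2 = 0.280/2 = 0.1400.
Expected number = 0.1400 × 1084 = 151.76 ≈ 152.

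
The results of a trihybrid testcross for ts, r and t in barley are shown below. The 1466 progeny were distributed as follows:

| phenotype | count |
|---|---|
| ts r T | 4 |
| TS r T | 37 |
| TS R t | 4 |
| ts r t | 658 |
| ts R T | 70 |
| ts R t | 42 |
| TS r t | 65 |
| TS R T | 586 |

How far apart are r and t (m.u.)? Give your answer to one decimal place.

5.9 m.u.

The two most frequent reciprocal classes, ts r t and TS R T, are the parental types, so the F1 was ts r t / TS R T.
The two rarest classes, ts r T and TS R t, are the double crossovers. Comparing them with the parentals, only the t allele has switched, so t is the middle locus and the order is r – t – ts.
Crossovers in the r–t interval produce the single-crossover classes ts R t and TS r T (42 + 37 = 79) plus the double crossovers (8).
RF(r–t) = (79 + 8) / 1466 = 87/1466 = 0.0593 → 5.9 m.u.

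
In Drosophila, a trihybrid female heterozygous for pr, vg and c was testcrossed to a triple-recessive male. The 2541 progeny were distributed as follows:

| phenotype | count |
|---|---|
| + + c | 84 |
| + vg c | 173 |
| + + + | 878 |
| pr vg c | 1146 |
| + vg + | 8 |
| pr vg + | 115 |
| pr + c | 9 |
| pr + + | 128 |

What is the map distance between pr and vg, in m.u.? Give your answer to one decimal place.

12.5 m.u.

The two most frequent reciprocal classes, pr vg c and + + +, are the parental types, so the F1 was pr vg c / + + +.
The two rarest classes, pr + c and + vg +, are the double crossovers. Comparing them with the parentals, only the vg allele has switched, so vg is the middle locus and the order is c – vg – pr.
Crossovers in the vg–pr interval produce the single-crossover classes + vg c and pr + + (173 + 128 = 301) plus the double crossovers (17).
RF(vg–pr) = (301 + 17) / 2541 = 318/2541 = 0.1251 → 12.5 m.u.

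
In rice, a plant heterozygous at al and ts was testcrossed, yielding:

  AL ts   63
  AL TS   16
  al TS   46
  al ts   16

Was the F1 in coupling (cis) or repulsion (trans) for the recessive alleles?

trans

The two most frequent classes are AL ts (63) and al TS (46); these are the parental (non-recombinant) types.
So the F1 carried AL ts on one chromosome and al TS on the other — the recessive alleles are on opposite chromosomes (trans / repulsion).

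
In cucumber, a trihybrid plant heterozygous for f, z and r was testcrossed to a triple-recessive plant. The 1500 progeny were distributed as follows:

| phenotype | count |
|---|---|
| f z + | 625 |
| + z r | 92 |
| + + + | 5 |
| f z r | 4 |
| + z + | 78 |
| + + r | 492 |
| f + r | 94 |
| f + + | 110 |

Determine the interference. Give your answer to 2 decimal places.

The two most frequent reciprocal classes, f z + and + + r, are the parental types, so the F1 was f z + / + + r.
The two rarest classes, f z r and + + +, are the double crossovers. Comparing them with the parentals, only the r allele has switched, so r is the middle locus and the order is f – r – z.
f–r: (172 + 9)/1500 = 0.1207; r–z: (202 + 9)/1500 = 0.1407.
Expected DCO frequency = 0.1207 × 0.1407 ≈ 0.01698; observed = 9/1500 ≈ 0.00600.
Coefficient of coincidence = 0.00600/0.01698 ≈ 0.35; interference = 1 − 0.35 = 0.65.

0.65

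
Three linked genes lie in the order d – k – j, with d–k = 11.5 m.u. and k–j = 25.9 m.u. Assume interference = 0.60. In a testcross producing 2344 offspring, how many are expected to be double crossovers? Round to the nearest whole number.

28

Map distances give recombination frequencies of 0.115 and 0.259 for the two intervals.
With interference 0.60 (so coincidence = 0.40), expected double-crossover frequency = 0.115 × 0.259 × 0.40 = 0.01191.
Expected number = 0.01191 × 2344 = 27.93 ≈ 28.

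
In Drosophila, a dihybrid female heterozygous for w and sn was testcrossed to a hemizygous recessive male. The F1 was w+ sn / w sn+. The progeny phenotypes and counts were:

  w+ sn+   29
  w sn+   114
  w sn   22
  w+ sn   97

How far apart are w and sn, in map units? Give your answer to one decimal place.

The recombinant classes are w+ sn+ and w sn: 29 + 22 = 51.
Recombination frequency = 51/262 = 0.1947 ≈ 19.5%, i.e. 19.5 map units.

19.5 map units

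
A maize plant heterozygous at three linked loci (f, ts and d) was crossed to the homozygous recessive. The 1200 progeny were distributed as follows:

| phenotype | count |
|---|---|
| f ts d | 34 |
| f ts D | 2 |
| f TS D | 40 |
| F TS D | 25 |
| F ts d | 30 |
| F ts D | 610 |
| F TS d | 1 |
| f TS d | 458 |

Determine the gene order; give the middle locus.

f

The two most frequent reciprocal classes, F ts D and f TS d, are the parental types, so the F1 was F ts D / f TS d.
The two rarest classes, f ts D and F TS d, are the double crossovers. Comparing them with the parentals, only the f allele has switched, so f is the middle locus and the order is ts – f – d.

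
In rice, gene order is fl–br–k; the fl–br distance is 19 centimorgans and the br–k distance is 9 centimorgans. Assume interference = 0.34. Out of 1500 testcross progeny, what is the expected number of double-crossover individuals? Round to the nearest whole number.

Map distances give recombination frequencies of 0.190 and 0.090 for the two intervals.
With interference 0.34 (so coincidence = 0.66), expected double-crossover frequency = 0.190 × 0.090 × 0.66 = 0.01129.
Expected number = 0.01129 × 1500 = 16.93 ≈ 17.

17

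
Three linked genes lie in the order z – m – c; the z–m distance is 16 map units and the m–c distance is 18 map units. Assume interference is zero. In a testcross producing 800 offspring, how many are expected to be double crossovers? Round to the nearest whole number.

Map distances give recombination frequencies of 0.160 and 0.180 for the two intervals.
With no interference, expected double-crossover frequency = 0.160 × 0.180 = 0.02880.
Expected number = 0.02880 × 800 = 23.04 ≈ 23.

23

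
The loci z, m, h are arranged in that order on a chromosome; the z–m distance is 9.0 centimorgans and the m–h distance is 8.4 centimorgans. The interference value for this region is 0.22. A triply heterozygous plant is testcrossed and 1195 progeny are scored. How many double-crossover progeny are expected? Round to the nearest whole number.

Map distances give recombination frequencies of 0.090 and 0.084 for the two intervals.
With interference 0.22 (so coincidence = 0.78), expected double-crossover frequency = 0.090 × 0.084 × 0.78 = 0.00590.
Expected number = 0.00590 × 1195 = 7.05 ≈ 7.

7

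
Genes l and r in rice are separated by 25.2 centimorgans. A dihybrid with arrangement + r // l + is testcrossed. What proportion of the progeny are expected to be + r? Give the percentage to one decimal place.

37.4%

A map distance of 25.2 centimorgans corresponds to a recombination frequency of 0.252.
The F1 is + r / l +, so + r is a parental gamete class with expected frequency (1 − r)/2 = 0.748/2 = 0.3740.
That is 0.3740 = 37.4% of the progeny.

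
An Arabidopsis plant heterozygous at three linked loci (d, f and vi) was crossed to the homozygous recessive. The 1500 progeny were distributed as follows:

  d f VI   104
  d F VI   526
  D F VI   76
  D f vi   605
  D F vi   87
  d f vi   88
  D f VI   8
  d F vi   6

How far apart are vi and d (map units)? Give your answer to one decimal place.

11.9 map units

The two most frequent reciprocal classes, D f vi and d F VI, are the parental types, so the F1 was D f vi / d F VI.
The two rarest classes, D f VI and d F vi, are the double crossovers. Comparing them with the parentals, only the vi allele has switched, so vi is the middle locus and the order is d – vi – f.
Crossovers in the d–vi interval produce the single-crossover classes d f vi and D F VI (88 + 76 = 164) plus the double crossovers (14).
RF(d–vi) = (164 + 14) / 1500 = 178/1500 = 0.1187 → 11.9 map units.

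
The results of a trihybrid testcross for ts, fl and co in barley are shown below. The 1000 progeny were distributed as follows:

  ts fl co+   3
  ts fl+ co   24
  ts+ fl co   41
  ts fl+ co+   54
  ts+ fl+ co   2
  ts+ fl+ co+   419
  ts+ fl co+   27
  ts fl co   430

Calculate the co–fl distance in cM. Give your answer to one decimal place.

The two most frequent reciprocal classes, ts fl co and ts+ fl+ co+, are the parental types, so the F1 was ts fl co / ts+ fl+ co+.
The two rarest classes, ts fl co+ and ts+ fl+ co, are the double crossovers. Comparing them with the parentals, only the co allele has switched, so co is the middle locus and the order is fl – co – ts.
Crossovers in the fl–co interval produce the single-crossover classes ts fl+ co and ts+ fl co+ (24 + 27 = 51) plus the double crossovers (5).
RF(fl–co) = (51 + 5) / 1000 = 56/1000 = 0.0560 → 5.6 cM.

5.6 cM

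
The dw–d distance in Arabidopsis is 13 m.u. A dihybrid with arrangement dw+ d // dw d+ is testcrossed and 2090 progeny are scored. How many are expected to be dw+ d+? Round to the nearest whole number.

136

A map distance of 13 m.u. corresponds to a recombination frequency of 0.130.
The F1 is dw+ d / dw d+, so dw+ d+ is a recombinant gamete class with expected frequency r/2 = 0.130/2 = 0.0650.
Expected number = 0.0650 × 2090 = 135.85 ≈ 136.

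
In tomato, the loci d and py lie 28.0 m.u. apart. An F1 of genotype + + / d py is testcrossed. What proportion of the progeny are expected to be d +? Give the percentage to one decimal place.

A map distance of 28.0 m.u. corresponds to a recombination frequency of 0.280.
The F1 is + + / d py, so d + is a recombinant gamete class with expected frequency r/2 = 0.280/2 = 0.1400.
That is 0.1400 = 14.0% of the progeny.

14.0%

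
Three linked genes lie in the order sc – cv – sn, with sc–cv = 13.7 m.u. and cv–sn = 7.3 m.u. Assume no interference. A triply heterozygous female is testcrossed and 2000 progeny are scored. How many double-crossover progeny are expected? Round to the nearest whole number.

Map distances give recombination frequencies of 0.137 and 0.073 for the two intervals.
With no interference, expected double-crossover frequency = 0.137 × 0.073 = 0.01000.
Expected number = 0.01000 × 2000 = 20.00 ≈ 20.

20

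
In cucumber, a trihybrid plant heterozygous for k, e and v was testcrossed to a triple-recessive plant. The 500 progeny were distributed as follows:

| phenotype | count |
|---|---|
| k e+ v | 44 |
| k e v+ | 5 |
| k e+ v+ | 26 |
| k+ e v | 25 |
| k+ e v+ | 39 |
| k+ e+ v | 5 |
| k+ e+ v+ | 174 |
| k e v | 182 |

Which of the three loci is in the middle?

The two most frequent reciprocal classes, k+ e+ v+ and k e v, are the parental types, so the F1 was k+ e+ v+ / k e v.
The two rarest classes, k+ e+ v and k e v+, are the double crossovers. Comparing them with the parentals, only the v allele has switched, so v is the middle locus and the order is e – v – k.

v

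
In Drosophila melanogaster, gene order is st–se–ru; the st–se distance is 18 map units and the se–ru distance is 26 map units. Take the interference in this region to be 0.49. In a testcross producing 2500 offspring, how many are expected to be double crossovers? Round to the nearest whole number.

Map distances give recombination frequencies of 0.180 and 0.260 for the two intervals.
With interference 0.49 (so coincidence = 0.51), expected double-crossover frequency = 0.180 × 0.260 × 0.51 = 0.02387.
Expected number = 0.02387 × 2500 = 59.67 ≈ 60.

60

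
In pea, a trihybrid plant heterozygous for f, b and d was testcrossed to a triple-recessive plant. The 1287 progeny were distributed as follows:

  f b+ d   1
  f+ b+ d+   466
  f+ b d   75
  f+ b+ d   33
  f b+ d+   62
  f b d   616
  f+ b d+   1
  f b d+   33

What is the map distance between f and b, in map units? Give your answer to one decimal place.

The two most frequent reciprocal classes, f+ b+ d+ and f b d, are the parental types, so the F1 was f+ b+ d+ / f b d.
The two rarest classes, f+ b d+ and f b+ d, are the double crossovers. Comparing them with the parentals, only the b allele has switched, so b is the middle locus and the order is f – b – d.
Crossovers in the f–b interval produce the single-crossover classes f b+ d+ and f+ b d (62 + 75 = 137) plus the double crossovers (2).
RF(f–b) = (137 + 2) / 1287 = 139/1287 = 0.1080 → 10.8 map units.

10.8 map units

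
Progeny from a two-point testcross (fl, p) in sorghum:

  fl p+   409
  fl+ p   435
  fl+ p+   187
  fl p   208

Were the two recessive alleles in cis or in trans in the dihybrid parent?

trans

The two most frequent classes are fl+ p (435) and fl p+ (409); these are the parental (non-recombinant) types.
So the F1 carried fl+ p on one chromosome and fl p+ on the other — the recessive alleles are on opposite chromosomes (trans / repulsion).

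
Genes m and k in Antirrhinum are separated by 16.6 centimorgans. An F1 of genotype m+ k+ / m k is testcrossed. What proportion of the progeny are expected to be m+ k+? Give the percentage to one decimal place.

41.7%

A map distance of 16.6 centimorgans corresponds to a recombination frequency of 0.166.
The F1 is m+ k+ / m k, so m+ k+ is a parental gamete class with expected frequency (1 − r)/2 = 0.834/2 = 0.4170.
That is 0.4170 = 41.7% of the progeny.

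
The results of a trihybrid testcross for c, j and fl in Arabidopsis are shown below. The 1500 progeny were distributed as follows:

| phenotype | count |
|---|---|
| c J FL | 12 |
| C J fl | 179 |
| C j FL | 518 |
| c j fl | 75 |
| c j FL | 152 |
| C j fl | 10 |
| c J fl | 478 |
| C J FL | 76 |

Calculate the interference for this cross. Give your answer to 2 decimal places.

The two most frequent reciprocal classes, c J fl and C j FL, are the parental types, so the F1 was c J fl / C j FL.
The two rarest classes, c J FL and C j fl, are the double crossovers. Comparing them with the parentals, only the fl allele has switched, so fl is the middle locus and the order is c – fl – j.
c–fl: (331 + 22)/1500 = 0.2353; fl–j: (151 + 22)/1500 = 0.1153.
Expected DCO frequency = 0.2353 × 0.1153 ≈ 0.02713; observed = 22/1500 ≈ 0.01467.
Coefficient of coincidence = 0.01467/0.02713 ≈ 0.54; interference = 1 − 0.54 = 0.46.

0.46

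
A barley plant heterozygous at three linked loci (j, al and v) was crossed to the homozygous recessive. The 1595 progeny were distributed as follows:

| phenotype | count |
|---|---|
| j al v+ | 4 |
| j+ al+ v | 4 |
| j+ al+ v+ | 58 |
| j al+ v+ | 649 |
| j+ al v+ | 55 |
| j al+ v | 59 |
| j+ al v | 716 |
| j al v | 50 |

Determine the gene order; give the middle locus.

al

The two most frequent reciprocal classes, j al+ v+ and j+ al v, are the parental types, so the F1 was j al+ v+ / j+ al v.
The two rarest classes, j al v+ and j+ al+ v, are the double crossovers. Comparing them with the parentals, only the al allele has switched, so al is the middle locus and the order is j – al – v.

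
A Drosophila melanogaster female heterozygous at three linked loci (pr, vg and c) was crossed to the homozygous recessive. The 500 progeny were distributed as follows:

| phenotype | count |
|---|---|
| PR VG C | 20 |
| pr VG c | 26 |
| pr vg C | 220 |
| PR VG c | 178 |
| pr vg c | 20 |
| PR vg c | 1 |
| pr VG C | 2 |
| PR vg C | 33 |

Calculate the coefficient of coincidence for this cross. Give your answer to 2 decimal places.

0.56

The two most frequent reciprocal classes, pr vg C and PR VG c, are the parental types, so the F1 was pr vg C / PR VG c.
The two rarest classes, pr VG C and PR vg c, are the double crossovers. Comparing them with the parentals, only the vg allele has switched, so vg is the middle locus and the order is c – vg – pr.
c–vg: (40 + 3)/500 = 0.0860; vg–pr: (59 + 3)/500 = 0.1240.
Expected DCO frequency = 0.0860 × 0.1240 ≈ 0.01066; observed = 3/500 ≈ 0.00600.
Coefficient of coincidence = 0.00600/0.01066 ≈ 0.56.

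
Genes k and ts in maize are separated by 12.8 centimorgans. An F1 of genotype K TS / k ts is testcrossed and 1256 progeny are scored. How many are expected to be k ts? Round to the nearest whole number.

548

A map distance of 12.8 centimorgans corresponds to a recombination frequency of 0.128.
The F1 is K TS / k ts, so k ts is a parental gamete class with expected frequency (1 − r)/2 = 0.872/2 = 0.4360.
Expected number = 0.4360 × 1256 = 547.62 ≈ 548.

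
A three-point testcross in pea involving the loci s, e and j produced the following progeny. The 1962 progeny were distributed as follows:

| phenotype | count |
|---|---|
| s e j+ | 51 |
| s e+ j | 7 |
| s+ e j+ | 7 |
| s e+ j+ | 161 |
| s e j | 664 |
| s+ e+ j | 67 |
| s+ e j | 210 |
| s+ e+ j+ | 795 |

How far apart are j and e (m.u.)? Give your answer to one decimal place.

6.7 m.u.

The two most frequent reciprocal classes, s+ e+ j+ and s e j, are the parental types, so the F1 was s+ e+ j+ / s e j.
The two rarest classes, s+ e j+ and s e+ j, are the double crossovers. Comparing them with the parentals, only the e allele has switched, so e is the middle locus and the order is s – e – j.
Crossovers in the e–j interval produce the single-crossover classes s+ e+ j and s e j+ (67 + 51 = 118) plus the double crossovers (14).
RF(e–j) = (118 + 14) / 1962 = 132/1962 = 0.0673 → 6.7 m.u.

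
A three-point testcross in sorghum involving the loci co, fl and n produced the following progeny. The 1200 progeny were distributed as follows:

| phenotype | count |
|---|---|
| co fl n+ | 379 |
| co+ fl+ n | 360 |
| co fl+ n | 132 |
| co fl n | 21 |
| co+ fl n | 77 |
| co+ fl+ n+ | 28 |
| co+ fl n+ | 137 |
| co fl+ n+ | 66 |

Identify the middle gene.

n

The two most frequent reciprocal classes, co fl n+ and co+ fl+ n, are the parental types, so the F1 was co fl n+ / co+ fl+ n.
The two rarest classes, co fl n and co+ fl+ n+, are the double crossovers. Comparing them with the parentals, only the n allele has switched, so n is the middle locus and the order is fl – n – co.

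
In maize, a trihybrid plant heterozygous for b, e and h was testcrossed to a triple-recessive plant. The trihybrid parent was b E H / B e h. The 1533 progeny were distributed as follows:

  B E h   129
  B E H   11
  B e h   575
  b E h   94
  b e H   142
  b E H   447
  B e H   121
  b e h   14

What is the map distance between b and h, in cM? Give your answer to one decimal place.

15.7 cM

The two rarest classes, B E H and b e h, are the double crossovers. Comparing them with the parentals, only the b allele has switched, so b is the middle locus and the order is h – b – e.
Crossovers in the h–b interval produce the single-crossover classes b E h and B e H (94 + 121 = 215) plus the double crossovers (25).
RF(h–b) = (215 + 25) / 1533 = 240/1533 = 0.1566 → 15.7 cM.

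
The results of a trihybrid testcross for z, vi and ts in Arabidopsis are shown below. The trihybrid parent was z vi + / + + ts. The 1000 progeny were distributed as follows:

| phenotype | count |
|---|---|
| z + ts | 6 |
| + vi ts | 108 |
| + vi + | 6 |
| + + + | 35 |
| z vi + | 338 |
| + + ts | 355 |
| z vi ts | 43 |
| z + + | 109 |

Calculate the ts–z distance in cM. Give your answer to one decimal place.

The two rarest classes, + vi + and z + ts, are the double crossovers. Comparing them with the parentals, only the z allele has switched, so z is the middle locus and the order is vi – z – ts.
Crossovers in the z–ts interval produce the single-crossover classes z vi ts and + + + (43 + 35 = 78) plus the double crossovers (12).
RF(z–ts) = (78 + 12) / 1000 = 90/1000 = 0.0900 → 9.0 cM.

9.0 cM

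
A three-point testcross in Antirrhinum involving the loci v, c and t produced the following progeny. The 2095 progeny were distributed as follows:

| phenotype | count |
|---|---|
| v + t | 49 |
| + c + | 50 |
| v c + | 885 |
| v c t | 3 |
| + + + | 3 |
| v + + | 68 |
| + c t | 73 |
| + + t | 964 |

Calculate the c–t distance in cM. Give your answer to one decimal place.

The two most frequent reciprocal classes, v c + and + + t, are the parental types, so the F1 was v c + / + + t.
The two rarest classes, v c t and + + +, are the double crossovers. Comparing them with the parentals, only the t allele has switched, so t is the middle locus and the order is c – t – v.
Crossovers in the c–t interval produce the single-crossover classes v + + and + c t (68 + 73 = 141) plus the double crossovers (6).
RF(c–t) = (141 + 6) / 2095 = 147/2095 = 0.0702 → 7.0 cM.

7.0 cM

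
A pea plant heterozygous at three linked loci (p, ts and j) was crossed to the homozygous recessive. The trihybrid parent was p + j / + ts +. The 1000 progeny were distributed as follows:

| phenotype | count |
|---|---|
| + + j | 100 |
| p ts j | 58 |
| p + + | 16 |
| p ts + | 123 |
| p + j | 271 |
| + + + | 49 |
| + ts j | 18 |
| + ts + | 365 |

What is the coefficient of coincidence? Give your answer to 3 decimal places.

The two rarest classes, p + + and + ts j, are the double crossovers. Comparing them with the parentals, only the j allele has switched, so j is the middle locus and the order is p – j – ts.
p–j: (223 + 34)/1000 = 0.2570; j–ts: (107 + 34)/1000 = 0.1410.
Expected DCO frequency = 0.2570 × 0.1410 ≈ 0.03624; observed = 34/1000 ≈ 0.03400.
Coefficient of coincidence = 0.03400/0.03624 ≈ 0.938.

0.938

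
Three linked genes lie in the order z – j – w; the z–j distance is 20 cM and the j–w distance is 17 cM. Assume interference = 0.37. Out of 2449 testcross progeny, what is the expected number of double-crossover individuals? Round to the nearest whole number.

Map distances give recombination frequencies of 0.200 and 0.170 for the two intervals.
With interference 0.37 (so coincidence = 0.63), expected double-crossover frequency = 0.200 × 0.170 × 0.63 = 0.02142.
Expected number = 0.02142 × 2449 = 52.46 ≈ 52.

52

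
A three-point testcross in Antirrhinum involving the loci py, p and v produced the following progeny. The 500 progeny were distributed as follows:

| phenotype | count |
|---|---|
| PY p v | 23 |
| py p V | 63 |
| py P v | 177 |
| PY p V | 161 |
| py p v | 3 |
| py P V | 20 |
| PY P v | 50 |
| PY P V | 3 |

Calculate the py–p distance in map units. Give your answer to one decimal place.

The two most frequent reciprocal classes, PY p V and py P v, are the parental types, so the F1 was PY p V / py P v.
The two rarest classes, PY P V and py p v, are the double crossovers. Comparing them with the parentals, only the p allele has switched, so p is the middle locus and the order is v – p – py.
Crossovers in the p–py interval produce the single-crossover classes py p V and PY P v (63 + 50 = 113) plus the double crossovers (6).
RF(p–py) = (113 + 6) / 500 = 119/500 = 0.2380 → 23.8 map units.

23.8 map units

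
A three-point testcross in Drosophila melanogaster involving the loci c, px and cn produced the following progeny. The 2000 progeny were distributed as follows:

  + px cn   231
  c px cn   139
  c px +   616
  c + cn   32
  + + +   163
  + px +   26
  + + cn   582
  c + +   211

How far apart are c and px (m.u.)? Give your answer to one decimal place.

25.0 m.u.

The two most frequent reciprocal classes, + + cn and c px +, are the parental types, so the F1 was + + cn / c px +.
The two rarest classes, c + cn and + px +, are the double crossovers. Comparing them with the parentals, only the c allele has switched, so c is the middle locus and the order is cn – c – px.
Crossovers in the c–px interval produce the single-crossover classes + px cn and c + + (231 + 211 = 442) plus the double crossovers (58).
RF(c–px) = (442 + 58) / 2000 = 500/2000 = 0.2500 → 25.0 m.u.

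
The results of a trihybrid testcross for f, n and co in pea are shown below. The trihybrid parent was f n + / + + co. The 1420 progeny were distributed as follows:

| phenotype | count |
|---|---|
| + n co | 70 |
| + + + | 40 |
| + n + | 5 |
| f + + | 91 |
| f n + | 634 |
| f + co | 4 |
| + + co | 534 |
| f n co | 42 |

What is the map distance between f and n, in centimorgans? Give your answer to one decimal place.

12.0 centimorgans

The two rarest classes, + n + and f + co, are the double crossovers. Comparing them with the parentals, only the f allele has switched, so f is the middle locus and the order is n – f – co.
Crossovers in the n–f interval produce the single-crossover classes f + + and + n co (91 + 70 = 161) plus the double crossovers (9).
RF(n–f) = (161 + 9) / 1420 = 170/1420 = 0.1197 → 12.0 centimorgans.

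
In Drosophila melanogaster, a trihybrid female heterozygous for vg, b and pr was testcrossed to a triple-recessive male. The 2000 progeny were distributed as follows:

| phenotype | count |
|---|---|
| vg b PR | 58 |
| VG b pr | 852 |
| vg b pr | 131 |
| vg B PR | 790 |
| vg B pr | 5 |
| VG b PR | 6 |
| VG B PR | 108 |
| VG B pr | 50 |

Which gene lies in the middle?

pr

The two most frequent reciprocal classes, VG b pr and vg B PR, are the parental types, so the F1 was VG b pr / vg B PR.
The two rarest classes, VG b PR and vg B pr, are the double crossovers. Comparing them with the parentals, only the pr allele has switched, so pr is the middle locus and the order is b – pr – vg.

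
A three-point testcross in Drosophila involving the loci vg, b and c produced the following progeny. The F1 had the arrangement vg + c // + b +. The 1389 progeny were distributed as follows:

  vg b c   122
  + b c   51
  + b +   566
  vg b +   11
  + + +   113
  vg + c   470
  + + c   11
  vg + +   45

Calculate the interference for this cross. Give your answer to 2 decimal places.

-0.01

The two rarest classes, + + c and vg b +, are the double crossovers. Comparing them with the parentals, only the vg allele has switched, so vg is the middle locus and the order is c – vg – b.
c–vg: (96 + 22)/1389 = 0.0850; vg–b: (235 + 22)/1389 = 0.1850.
Expected DCO frequency = 0.0850 × 0.1850 ≈ 0.01572; observed = 22/1389 ≈ 0.01584.
Coefficient of coincidence = 0.01584/0.01572 ≈ 1.01; interference = 1 − 1.01 = -0.01.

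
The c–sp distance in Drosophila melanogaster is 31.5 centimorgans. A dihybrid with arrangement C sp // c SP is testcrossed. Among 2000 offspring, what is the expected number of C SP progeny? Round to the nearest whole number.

315

A map distance of 31.5 centimorgans corresponds to a recombination frequency of 0.315.
The F1 is C sp / c SP, so C SP is a recombinant gamete class with expected frequency r/2 = 0.315/2 = 0.1575.
Expected number = 0.1575 × 2000 = 315.00 ≈ 315.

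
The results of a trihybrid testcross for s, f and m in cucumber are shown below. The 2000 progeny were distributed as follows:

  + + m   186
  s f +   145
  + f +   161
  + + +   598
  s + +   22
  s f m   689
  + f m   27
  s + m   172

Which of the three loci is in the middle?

The two most frequent reciprocal classes, + + + and s f m, are the parental types, so the F1 was + + + / s f m.
The two rarest classes, s + + and + f m, are the double crossovers. Comparing them with the parentals, only the s allele has switched, so s is the middle locus and the order is m – s – f.

s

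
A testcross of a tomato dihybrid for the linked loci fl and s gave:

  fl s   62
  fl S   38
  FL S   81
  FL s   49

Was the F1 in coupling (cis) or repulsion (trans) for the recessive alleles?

The two most frequent classes are FL S (81) and fl s (62); these are the parental (non-recombinant) types.
So the F1 carried FL S on one chromosome and fl s on the other — the recessive alleles are on the same chromosome (cis / coupling).

cis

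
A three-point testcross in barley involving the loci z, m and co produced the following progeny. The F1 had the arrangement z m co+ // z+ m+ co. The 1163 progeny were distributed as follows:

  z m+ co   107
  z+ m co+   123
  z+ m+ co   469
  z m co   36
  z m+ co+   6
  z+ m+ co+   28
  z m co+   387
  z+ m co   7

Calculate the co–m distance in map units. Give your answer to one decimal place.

6.6 map units

The two rarest classes, z m+ co+ and z+ m co, are the double crossovers. Comparing them with the parentals, only the m allele has switched, so m is the middle locus and the order is z – m – co.
Crossovers in the m–co interval produce the single-crossover classes z m co and z+ m+ co+ (36 + 28 = 64) plus the double crossovers (13).
RF(m–co) = (64 + 13) / 1163 = 77/1163 = 0.0662 → 6.6 map units.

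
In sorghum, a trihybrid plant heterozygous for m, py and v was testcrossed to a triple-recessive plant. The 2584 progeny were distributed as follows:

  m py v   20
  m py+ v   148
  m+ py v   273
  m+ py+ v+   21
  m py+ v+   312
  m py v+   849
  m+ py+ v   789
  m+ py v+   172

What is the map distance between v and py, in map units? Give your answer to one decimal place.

24.2 map units

The two most frequent reciprocal classes, m+ py+ v and m py v+, are the parental types, so the F1 was m+ py+ v / m py v+.
The two rarest classes, m+ py+ v+ and m py v, are the double crossovers. Comparing them with the parentals, only the v allele has switched, so v is the middle locus and the order is m – v – py.
Crossovers in the v–py interval produce the single-crossover classes m+ py v and m py+ v+ (273 + 312 = 585) plus the double crossovers (41).
RF(v–py) = (585 + 41) / 2584 = 626/2584 = 0.2423 → 24.2 map units.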